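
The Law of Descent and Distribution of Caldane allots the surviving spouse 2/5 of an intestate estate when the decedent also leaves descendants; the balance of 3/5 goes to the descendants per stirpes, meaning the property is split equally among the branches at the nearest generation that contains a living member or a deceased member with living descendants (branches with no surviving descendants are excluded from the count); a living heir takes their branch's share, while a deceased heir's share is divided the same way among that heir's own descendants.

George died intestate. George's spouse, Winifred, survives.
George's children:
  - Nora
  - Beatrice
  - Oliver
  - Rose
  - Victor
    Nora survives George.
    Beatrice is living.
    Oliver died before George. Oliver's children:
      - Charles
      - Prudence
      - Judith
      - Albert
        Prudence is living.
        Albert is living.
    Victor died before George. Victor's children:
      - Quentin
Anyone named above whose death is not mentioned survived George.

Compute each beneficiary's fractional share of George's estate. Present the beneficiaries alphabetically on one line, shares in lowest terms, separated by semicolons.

Winifred, as surviving spouse, takes 2/5.
The remaining 3/5 passes to George's descendants per stirpes.
The 3/5 is divided into 5 equal shares of 3/25 among Nora, Beatrice, Oliver, Rose, Victor.
Nora is living and takes 3/25.
Beatrice is living and takes 3/25.
Oliver predeceased; the 3/25 allotted to Oliver's branch passes to Oliver's issue by representation.
The 3/25 is divided into 4 equal shares of 3/100 among Charles, Prudence, Judith, Albert.
Charles is living and takes 3/100.
Prudence is living and takes 3/100.
Judith is living and takes 3/100.
Albert is living and takes 3/100.
Rose is living and takes 3/25.
Victor predeceased; the 3/25 allotted to Victor's branch passes to Victor's issue by representation.
Quentin is the sole taker at this level and receives the full 3/25.

Albert 3/100; Beatrice 3/25; Charles 3/100; Judith 3/100; Nora 3/25; Prudence 3/100; Quentin 3/25; Rose 3/25; Winifred 2/5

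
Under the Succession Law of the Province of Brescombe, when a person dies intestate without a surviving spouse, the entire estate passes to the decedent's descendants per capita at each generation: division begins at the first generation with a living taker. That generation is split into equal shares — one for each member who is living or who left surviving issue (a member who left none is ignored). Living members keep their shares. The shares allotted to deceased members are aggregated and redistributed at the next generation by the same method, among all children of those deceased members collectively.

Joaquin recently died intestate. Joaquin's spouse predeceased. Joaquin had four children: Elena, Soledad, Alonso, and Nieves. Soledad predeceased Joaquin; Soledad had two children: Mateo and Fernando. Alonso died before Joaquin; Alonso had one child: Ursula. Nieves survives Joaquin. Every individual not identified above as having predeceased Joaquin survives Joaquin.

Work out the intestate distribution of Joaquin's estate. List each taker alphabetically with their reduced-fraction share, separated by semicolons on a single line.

Elena 1/4; Fernando 1/6; Mateo 1/6; Nieves 1/4; Ursula 1/6

There is no surviving spouse, so the entire estate passes to Joaquin's descendants per capita at each generation.
At generation 1 (Elena, Soledad, Alonso, Nieves) there are 4 shares of (1)/4 = 1/4 each.
Living: Elena and Nieves — each takes 1/4.
Deceased: Soledad and Alonso. Their combined 1/2 is pooled and carried to generation 2.
At generation 2 (Mateo, Fernando, Ursula) there are 3 shares of (1/2)/3 = 1/6 each.
Living: Mateo, Fernando, and Ursula — each takes 1/6.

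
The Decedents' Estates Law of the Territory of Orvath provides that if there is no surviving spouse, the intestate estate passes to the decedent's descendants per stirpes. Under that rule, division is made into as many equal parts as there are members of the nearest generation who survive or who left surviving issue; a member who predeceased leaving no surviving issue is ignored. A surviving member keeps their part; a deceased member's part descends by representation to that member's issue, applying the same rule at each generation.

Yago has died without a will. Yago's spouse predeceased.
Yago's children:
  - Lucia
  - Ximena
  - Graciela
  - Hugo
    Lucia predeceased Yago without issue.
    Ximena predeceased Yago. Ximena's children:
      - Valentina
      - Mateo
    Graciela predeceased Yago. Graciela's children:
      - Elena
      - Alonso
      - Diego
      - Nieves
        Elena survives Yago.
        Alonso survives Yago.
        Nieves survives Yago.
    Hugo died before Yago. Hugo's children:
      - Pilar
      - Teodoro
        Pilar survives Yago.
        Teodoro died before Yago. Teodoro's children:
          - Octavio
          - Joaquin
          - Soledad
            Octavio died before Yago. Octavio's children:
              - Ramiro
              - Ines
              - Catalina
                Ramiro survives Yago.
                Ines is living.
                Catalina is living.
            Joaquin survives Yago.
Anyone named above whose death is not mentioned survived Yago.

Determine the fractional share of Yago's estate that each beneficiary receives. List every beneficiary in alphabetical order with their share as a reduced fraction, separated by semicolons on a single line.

Alonso 1/12; Catalina 1/54; Diego 1/12; Elena 1/12; Ines 1/54; Joaquin 1/18; Mateo 1/6; Nieves 1/12; Pilar 1/6; Ramiro 1/54; Soledad 1/18; Valentina 1/6

There is no surviving spouse, so the entire estate passes to Yago's descendants per stirpes.
Lucia left no surviving issue, so that branch lapses and is disregarded.
The estate is divided into 3 equal shares of 1/3 among Ximena, Graciela, Hugo.
Ximena predeceased; the 1/3 allotted to Ximena's branch passes to Ximena's issue by representation.
The 1/3 is divided into 2 equal shares of 1/6 among Valentina, Mateo.
Valentina is living and takes 1/6.
Mateo is living and takes 1/6.
Graciela predeceased; the 1/3 allotted to Graciela's branch passes to Graciela's issue by representation.
The 1/3 is divided into 4 equal shares of 1/12 among Elena, Alonso, Diego, Nieves.
Elena is living and takes 1/12.
Alonso is living and takes 1/12.
Diego is living and takes 1/12.
Nieves is living and takes 1/12.
Hugo predeceased; the 1/3 allotted to Hugo's branch passes to Hugo's issue by representation.
The 1/3 is divided into 2 equal shares of 1/6 among Pilar, Teodoro.
Pilar is living and takes 1/6.
Teodoro predeceased; the 1/6 allotted to Teodoro's branch passes to Teodoro's issue by representation.
The 1/6 is divided into 3 equal shares of 1/18 among Octavio, Joaquin, Soledad.
Octavio predeceased; the 1/18 allotted to Octavio's branch passes to Octavio's issue by representation.
The 1/18 is divided into 3 equal shares of 1/54 among Ramiro, Ines, Catalina.
Ramiro is living and takes 1/54.
Ines is living and takes 1/54.
Catalina is living and takes 1/54.
Joaquin is living and takes 1/18.
Soledad is living and takes 1/18.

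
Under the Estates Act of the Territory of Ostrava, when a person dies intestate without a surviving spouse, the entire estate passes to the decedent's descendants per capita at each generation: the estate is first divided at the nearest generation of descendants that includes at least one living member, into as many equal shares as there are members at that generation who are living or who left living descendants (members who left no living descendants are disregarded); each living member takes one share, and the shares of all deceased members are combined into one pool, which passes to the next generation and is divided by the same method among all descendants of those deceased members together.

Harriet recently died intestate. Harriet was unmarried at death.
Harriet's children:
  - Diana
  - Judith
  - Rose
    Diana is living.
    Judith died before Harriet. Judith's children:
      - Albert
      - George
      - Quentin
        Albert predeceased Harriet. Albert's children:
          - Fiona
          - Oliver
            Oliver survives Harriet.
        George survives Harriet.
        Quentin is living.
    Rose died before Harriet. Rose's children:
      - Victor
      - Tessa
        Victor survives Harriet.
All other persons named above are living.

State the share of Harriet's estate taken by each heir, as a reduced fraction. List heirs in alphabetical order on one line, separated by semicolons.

Diana 1/3; Fiona 1/15; George 2/15; Oliver 1/15; Quentin 2/15; Tessa 2/15; Victor 2/15

There is no surviving spouse, so the entire estate passes to Harriet's descendants per capita at each generation.
At generation 1 (Diana, Judith, Rose) there are 3 shares of (1)/3 = 1/3 each.
Living: Diana — each takes 1/3.
Deceased: Judith and Rose. Their combined 2/3 is pooled and carried to generation 2.
At generation 2 (Albert, George, Quentin, Victor, Tessa) there are 5 shares of (2/3)/5 = 2/15 each.
Living: George, Quentin, Victor, and Tessa — each takes 2/15.
Deceased: Albert. That 2/15 share is carried to generation 3.
At generation 3 (Fiona, Oliver) there are 2 shares of (2/15)/2 = 1/15 each.
Living: Fiona and Oliver — each takes 1/15.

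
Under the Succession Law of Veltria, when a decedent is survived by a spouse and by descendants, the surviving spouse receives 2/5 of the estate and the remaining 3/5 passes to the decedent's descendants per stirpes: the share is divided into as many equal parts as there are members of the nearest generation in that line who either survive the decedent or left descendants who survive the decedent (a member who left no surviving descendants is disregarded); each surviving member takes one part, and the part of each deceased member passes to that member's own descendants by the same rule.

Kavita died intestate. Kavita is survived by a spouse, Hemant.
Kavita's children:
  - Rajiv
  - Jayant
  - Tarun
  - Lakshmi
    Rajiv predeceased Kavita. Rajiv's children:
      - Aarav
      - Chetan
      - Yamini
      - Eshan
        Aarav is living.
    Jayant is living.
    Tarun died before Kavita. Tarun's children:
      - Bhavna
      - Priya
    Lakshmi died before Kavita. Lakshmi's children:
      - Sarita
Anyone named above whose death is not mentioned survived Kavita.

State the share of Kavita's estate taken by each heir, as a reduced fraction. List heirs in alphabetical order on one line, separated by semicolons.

Hemant, as surviving spouse, takes 2/5.
The remaining 3/5 passes to Kavita's descendants per stirpes.
The 3/5 is divided into 4 equal shares of 3/20 among Rajiv, Jayant, Tarun, Lakshmi.
Rajiv predeceased; the 3/20 allotted to Rajiv's branch passes to Rajiv's issue by representation.
The 3/20 is divided into 4 equal shares of 3/80 among Aarav, Chetan, Yamini, Eshan.
Aarav is living and takes 3/80.
Chetan is living and takes 3/80.
Yamini is living and takes 3/80.
Eshan is living and takes 3/80.
Jayant is living and takes 3/20.
Tarun predeceased; the 3/20 allotted to Tarun's branch passes to Tarun's issue by representation.
The 3/20 is divided into 2 equal shares of 3/40 among Bhavna, Priya.
Bhavna is living and takes 3/40.
Priya is living and takes 3/40.
Lakshmi predeceased; the 3/20 allotted to Lakshmi's branch passes to Lakshmi's issue by representation.
Sarita is the sole taker at this level and receives the full 3/20.

Aarav 3/80; Bhavna 3/40; Chetan 3/80; Eshan 3/80; Hemant 2/5; Jayant 3/20; Priya 3/40; Sarita 3/20; Yamini 3/80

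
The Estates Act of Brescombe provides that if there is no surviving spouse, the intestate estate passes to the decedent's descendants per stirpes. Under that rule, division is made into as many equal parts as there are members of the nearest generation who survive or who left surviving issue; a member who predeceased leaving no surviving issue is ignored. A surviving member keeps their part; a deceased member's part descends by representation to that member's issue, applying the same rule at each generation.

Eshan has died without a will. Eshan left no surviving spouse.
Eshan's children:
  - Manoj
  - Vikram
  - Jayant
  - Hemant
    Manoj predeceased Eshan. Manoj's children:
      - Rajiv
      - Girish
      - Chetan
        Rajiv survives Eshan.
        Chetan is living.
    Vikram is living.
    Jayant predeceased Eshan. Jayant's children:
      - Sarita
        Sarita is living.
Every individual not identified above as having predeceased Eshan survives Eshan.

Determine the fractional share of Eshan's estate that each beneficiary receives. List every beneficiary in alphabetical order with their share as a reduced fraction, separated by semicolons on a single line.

There is no surviving spouse, so the entire estate passes to Eshan's descendants per stirpes.
The estate is divided into 4 equal shares of 1/4 among Manoj, Vikram, Jayant, Hemant.
Manoj predeceased; the 1/4 allotted to Manoj's branch passes to Manoj's issue by representation.
The 1/4 is divided into 3 equal shares of 1/12 among Rajiv, Girish, Chetan.
Rajiv is living and takes 1/12.
Girish is living and takes 1/12.
Chetan is living and takes 1/12.
Vikram is living and takes 1/4.
Jayant predeceased; the 1/4 allotted to Jayant's branch passes to Jayant's issue by representation.
Sarita is the sole taker at this level and receives the full 1/4.
Hemant is living and takes 1/4.

Chetan 1/12; Girish 1/12; Hemant 1/4; Rajiv 1/12; Sarita 1/4; Vikram 1/4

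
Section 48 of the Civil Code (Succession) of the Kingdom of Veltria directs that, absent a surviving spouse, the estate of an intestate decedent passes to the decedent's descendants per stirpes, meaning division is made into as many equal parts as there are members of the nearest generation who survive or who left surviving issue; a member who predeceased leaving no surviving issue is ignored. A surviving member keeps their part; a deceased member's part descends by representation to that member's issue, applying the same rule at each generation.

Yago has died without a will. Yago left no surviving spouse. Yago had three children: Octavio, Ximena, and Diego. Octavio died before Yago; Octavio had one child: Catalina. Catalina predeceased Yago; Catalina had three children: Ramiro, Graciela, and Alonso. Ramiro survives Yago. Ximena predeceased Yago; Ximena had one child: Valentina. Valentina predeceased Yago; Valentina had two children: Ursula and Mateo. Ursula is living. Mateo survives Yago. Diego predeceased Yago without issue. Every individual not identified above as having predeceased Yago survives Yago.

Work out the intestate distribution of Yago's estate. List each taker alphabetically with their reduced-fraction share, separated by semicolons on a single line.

There is no surviving spouse, so the entire estate passes to Yago's descendants per stirpes.
Diego left no surviving issue, so that branch lapses and is disregarded.
The estate is divided into 2 equal shares of 1/2 among Octavio, Ximena.
Octavio predeceased; the 1/2 allotted to Octavio's branch passes to Octavio's issue by representation.
Catalina's line is the sole branch at this level, so the full 1/2 passes to Catalina's issue by representation.
The 1/2 is divided into 3 equal shares of 1/6 among Ramiro, Graciela, Alonso.
Ramiro is living and takes 1/6.
Graciela is living and takes 1/6.
Alonso is living and takes 1/6.
Ximena predeceased; the 1/2 allotted to Ximena's branch passes to Ximena's issue by representation.
Valentina's line is the sole branch at this level, so the full 1/2 passes to Valentina's issue by representation.
The 1/2 is divided into 2 equal shares of 1/4 among Ursula, Mateo.
Ursula is living and takes 1/4.
Mateo is living and takes 1/4.

Alonso 1/6; Graciela 1/6; Mateo 1/4; Ramiro 1/6; Ursula 1/4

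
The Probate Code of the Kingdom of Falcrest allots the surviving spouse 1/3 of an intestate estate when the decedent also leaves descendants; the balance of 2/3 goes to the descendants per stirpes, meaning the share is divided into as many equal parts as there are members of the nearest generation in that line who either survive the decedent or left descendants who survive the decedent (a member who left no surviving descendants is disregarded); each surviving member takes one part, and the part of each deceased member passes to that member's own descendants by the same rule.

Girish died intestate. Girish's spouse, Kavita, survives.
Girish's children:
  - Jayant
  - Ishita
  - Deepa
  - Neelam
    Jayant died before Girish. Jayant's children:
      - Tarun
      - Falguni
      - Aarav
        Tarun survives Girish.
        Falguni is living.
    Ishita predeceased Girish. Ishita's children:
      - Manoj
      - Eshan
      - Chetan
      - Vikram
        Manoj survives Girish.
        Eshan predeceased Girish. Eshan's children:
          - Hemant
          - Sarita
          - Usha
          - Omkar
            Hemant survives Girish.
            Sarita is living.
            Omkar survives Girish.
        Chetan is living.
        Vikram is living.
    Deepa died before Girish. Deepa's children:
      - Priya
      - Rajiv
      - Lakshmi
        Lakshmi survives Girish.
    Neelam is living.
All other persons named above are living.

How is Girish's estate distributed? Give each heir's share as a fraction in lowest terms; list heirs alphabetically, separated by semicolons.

Aarav 1/18; Chetan 1/24; Falguni 1/18; Hemant 1/96; Kavita 1/3; Lakshmi 1/18; Manoj 1/24; Neelam 1/6; Omkar 1/96; Priya 1/18; Rajiv 1/18; Sarita 1/96; Tarun 1/18; Usha 1/96; Vikram 1/24

Kavita, as surviving spouse, takes 1/3.
The remaining 2/3 passes to Girish's descendants per stirpes.
The 2/3 is divided into 4 equal shares of 1/6 among Jayant, Ishita, Deepa, Neelam.
Jayant predeceased; the 1/6 allotted to Jayant's branch passes to Jayant's issue by representation.
The 1/6 is divided into 3 equal shares of 1/18 among Tarun, Falguni, Aarav.
Tarun is living and takes 1/18.
Falguni is living and takes 1/18.
Aarav is living and takes 1/18.
Ishita predeceased; the 1/6 allotted to Ishita's branch passes to Ishita's issue by representation.
The 1/6 is divided into 4 equal shares of 1/24 among Manoj, Eshan, Chetan, Vikram.
Manoj is living and takes 1/24.
Eshan predeceased; the 1/24 allotted to Eshan's branch passes to Eshan's issue by representation.
The 1/24 is divided into 4 equal shares of 1/96 among Hemant, Sarita, Usha, Omkar.
Hemant is living and takes 1/96.
Sarita is living and takes 1/96.
Usha is living and takes 1/96.
Omkar is living and takes 1/96.
Chetan is living and takes 1/24.
Vikram is living and takes 1/24.
Deepa predeceased; the 1/6 allotted to Deepa's branch passes to Deepa's issue by representation.
The 1/6 is divided into 3 equal shares of 1/18 among Priya, Rajiv, Lakshmi.
Priya is living and takes 1/18.
Rajiv is living and takes 1/18.
Lakshmi is living and takes 1/18.
Neelam is living and takes 1/6.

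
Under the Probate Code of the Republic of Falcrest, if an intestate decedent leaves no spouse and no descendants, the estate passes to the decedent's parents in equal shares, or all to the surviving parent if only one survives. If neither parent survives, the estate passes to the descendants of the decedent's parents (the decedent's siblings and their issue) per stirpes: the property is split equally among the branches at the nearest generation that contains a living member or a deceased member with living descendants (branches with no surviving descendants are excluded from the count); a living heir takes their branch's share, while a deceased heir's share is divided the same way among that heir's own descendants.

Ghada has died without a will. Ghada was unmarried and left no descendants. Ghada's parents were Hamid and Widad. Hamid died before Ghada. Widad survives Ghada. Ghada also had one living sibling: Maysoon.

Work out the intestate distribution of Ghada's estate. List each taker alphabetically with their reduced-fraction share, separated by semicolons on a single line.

Widad 1

Only one parent, Widad, survives, so Widad takes the entire estate. The siblings take nothing because a surviving parent has priority.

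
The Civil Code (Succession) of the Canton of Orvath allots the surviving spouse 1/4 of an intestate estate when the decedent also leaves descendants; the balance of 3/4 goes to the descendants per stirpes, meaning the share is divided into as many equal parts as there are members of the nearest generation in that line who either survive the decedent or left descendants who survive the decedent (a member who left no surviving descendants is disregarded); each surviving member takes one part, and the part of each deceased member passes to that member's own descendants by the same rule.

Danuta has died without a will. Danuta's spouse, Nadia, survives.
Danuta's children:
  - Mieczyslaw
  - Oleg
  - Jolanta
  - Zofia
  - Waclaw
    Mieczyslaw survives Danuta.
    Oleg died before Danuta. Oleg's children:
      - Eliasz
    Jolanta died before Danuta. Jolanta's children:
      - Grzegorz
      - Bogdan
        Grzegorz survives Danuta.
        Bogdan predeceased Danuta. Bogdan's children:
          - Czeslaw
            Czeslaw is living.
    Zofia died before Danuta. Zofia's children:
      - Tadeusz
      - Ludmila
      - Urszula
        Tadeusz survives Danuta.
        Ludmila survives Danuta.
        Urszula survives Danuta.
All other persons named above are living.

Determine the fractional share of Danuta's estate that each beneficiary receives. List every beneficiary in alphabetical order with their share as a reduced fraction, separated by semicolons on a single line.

Nadia, as surviving spouse, takes 1/4.
The remaining 3/4 passes to Danuta's descendants per stirpes.
The 3/4 is divided into 5 equal shares of 3/20 among Mieczyslaw, Oleg, Jolanta, Zofia, Waclaw.
Mieczyslaw is living and takes 3/20.
Oleg predeceased; the 3/20 allotted to Oleg's branch passes to Oleg's issue by representation.
Eliasz is the sole taker at this level and receives the full 3/20.
Jolanta predeceased; the 3/20 allotted to Jolanta's branch passes to Jolanta's issue by representation.
The 3/20 is divided into 2 equal shares of 3/40 among Grzegorz, Bogdan.
Grzegorz is living and takes 3/40.
Bogdan predeceased; the 3/40 allotted to Bogdan's branch passes to Bogdan's issue by representation.
Czeslaw is the sole taker at this level and receives the full 3/40.
Zofia predeceased; the 3/20 allotted to Zofia's branch passes to Zofia's issue by representation.
The 3/20 is divided into 3 equal shares of 1/20 among Tadeusz, Ludmila, Urszula.
Tadeusz is living and takes 1/20.
Ludmila is living and takes 1/20.
Urszula is living and takes 1/20.
Waclaw is living and takes 3/20.

Czeslaw 3/40; Eliasz 3/20; Grzegorz 3/40; Ludmila 1/20; Mieczyslaw 3/20; Nadia 1/4; Tadeusz 1/20; Urszula 1/20; Waclaw 3/20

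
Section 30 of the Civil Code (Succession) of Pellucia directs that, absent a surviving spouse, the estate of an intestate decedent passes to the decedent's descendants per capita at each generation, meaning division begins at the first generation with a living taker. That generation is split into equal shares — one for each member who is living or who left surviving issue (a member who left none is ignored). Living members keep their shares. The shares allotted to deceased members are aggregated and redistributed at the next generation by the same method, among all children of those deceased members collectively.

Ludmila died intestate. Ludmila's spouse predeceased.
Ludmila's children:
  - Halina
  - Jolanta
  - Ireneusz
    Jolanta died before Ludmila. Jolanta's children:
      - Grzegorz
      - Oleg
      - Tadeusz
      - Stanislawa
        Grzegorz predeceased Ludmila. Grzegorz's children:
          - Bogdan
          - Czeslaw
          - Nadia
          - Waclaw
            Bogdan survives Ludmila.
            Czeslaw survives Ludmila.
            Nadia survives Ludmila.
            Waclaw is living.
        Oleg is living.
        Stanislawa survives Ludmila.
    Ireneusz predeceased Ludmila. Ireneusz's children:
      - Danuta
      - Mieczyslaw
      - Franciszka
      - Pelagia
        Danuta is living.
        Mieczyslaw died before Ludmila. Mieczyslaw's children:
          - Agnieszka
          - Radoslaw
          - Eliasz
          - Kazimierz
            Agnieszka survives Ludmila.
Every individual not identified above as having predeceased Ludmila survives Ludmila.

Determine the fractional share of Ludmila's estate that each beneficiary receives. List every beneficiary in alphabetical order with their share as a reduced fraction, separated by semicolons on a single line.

There is no surviving spouse, so the entire estate passes to Ludmila's descendants per capita at each generation.
At generation 1 (Halina, Jolanta, Ireneusz) there are 3 shares of (1)/3 = 1/3 each.
Living: Halina — each takes 1/3.
Deceased: Jolanta and Ireneusz. Their combined 2/3 is pooled and carried to generation 2.
At generation 2 (Grzegorz, Oleg, Tadeusz, Stanislawa, Danuta, Mieczyslaw, Franciszka, Pelagia) there are 8 shares of (2/3)/8 = 1/12 each.
Living: Oleg, Tadeusz, Stanislawa, Danuta, Franciszka, and Pelagia — each takes 1/12.
Deceased: Grzegorz and Mieczyslaw. Their combined 1/6 is pooled and carried to generation 3.
At generation 3 (Bogdan, Czeslaw, Nadia, Waclaw, Agnieszka, Radoslaw, Eliasz, Kazimierz) there are 8 shares of (1/6)/8 = 1/48 each.
Living: Bogdan, Czeslaw, Nadia, Waclaw, Agnieszka, Radoslaw, Eliasz, and Kazimierz — each takes 1/48.

Agnieszka 1/48; Bogdan 1/48; Czeslaw 1/48; Danuta 1/12; Eliasz 1/48; Franciszka 1/12; Halina 1/3; Kazimierz 1/48; Nadia 1/48; Oleg 1/12; Pelagia 1/12; Radoslaw 1/48; Stanislawa 1/12; Tadeusz 1/12; Waclaw 1/48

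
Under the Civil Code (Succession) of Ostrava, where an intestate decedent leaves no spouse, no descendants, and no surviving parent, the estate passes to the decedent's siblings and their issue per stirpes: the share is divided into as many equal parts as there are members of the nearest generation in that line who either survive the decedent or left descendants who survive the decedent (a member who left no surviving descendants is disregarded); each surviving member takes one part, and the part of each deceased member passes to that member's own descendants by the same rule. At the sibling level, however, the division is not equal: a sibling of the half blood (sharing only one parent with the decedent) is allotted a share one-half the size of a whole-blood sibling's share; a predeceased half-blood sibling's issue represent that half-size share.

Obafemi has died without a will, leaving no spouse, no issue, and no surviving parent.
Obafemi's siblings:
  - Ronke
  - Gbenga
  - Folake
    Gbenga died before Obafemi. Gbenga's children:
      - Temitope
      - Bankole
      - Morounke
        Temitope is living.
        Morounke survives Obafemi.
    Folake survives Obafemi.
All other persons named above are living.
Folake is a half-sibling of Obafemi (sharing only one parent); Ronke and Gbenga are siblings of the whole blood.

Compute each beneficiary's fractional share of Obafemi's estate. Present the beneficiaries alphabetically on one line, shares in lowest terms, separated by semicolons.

No spouse, descendants, or parent survives, so the estate passes to Obafemi's siblings per stirpes.
Half-blood siblings count for one-half the weight of whole-blood siblings at the initial division.
Dividing 1 in proportion to weights (total weight 5/2): Ronke (weight 1) → 2/5; Gbenga (weight 1) → 2/5; Folake (weight 1/2) → 1/5.
Ronke is living and takes 2/5.
Gbenga predeceased; the 2/5 allotted to Gbenga's branch passes to Gbenga's issue by representation.
The 2/5 is divided into 3 equal shares of 2/15 among Temitope, Bankole, Morounke.
Temitope is living and takes 2/15.
Bankole is living and takes 2/15.
Morounke is living and takes 2/15.
Folake is living and takes 1/5.

Bankole 2/15; Folake 1/5; Morounke 2/15; Ronke 2/5; Temitope 2/15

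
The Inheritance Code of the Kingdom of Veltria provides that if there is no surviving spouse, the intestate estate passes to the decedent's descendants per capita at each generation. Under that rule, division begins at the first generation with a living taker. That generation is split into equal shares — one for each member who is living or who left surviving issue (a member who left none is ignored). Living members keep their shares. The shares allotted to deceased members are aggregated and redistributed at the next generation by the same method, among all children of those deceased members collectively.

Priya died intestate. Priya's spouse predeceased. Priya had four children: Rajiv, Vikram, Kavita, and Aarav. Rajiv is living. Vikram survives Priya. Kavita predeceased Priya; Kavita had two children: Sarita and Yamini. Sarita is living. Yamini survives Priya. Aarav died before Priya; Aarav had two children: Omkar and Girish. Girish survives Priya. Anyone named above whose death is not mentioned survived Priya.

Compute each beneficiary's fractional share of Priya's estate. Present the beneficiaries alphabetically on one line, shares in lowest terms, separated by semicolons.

Girish 1/8; Omkar 1/8; Rajiv 1/4; Sarita 1/8; Vikram 1/4; Yamini 1/8

There is no surviving spouse, so the entire estate passes to Priya's descendants per capita at each generation.
At generation 1 (Rajiv, Vikram, Kavita, Aarav) there are 4 shares of (1)/4 = 1/4 each.
Living: Rajiv and Vikram — each takes 1/4.
Deceased: Kavita and Aarav. Their combined 1/2 is pooled and carried to generation 2.
At generation 2 (Sarita, Yamini, Omkar, Girish) there are 4 shares of (1/2)/4 = 1/8 each.
Living: Sarita, Yamini, Omkar, and Girish — each takes 1/8.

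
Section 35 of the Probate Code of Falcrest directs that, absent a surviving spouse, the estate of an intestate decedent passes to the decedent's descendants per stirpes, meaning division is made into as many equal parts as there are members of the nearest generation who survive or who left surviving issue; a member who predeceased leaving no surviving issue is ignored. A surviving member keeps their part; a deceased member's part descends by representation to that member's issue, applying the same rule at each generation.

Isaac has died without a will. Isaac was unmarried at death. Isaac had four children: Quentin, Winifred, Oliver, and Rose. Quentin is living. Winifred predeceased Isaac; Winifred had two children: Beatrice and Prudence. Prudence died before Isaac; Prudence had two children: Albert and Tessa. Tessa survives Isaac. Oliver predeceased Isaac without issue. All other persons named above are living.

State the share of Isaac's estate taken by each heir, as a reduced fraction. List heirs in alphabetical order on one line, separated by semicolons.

There is no surviving spouse, so the entire estate passes to Isaac's descendants per stirpes.
Oliver left no surviving issue, so that branch lapses and is disregarded.
The estate is divided into 3 equal shares of 1/3 among Quentin, Winifred, Rose.
Quentin is living and takes 1/3.
Winifred predeceased; the 1/3 allotted to Winifred's branch passes to Winifred's issue by representation.
The 1/3 is divided into 2 equal shares of 1/6 among Beatrice, Prudence.
Beatrice is living and takes 1/6.
Prudence predeceased; the 1/6 allotted to Prudence's branch passes to Prudence's issue by representation.
The 1/6 is divided into 2 equal shares of 1/12 among Albert, Tessa.
Albert is living and takes 1/12.
Tessa is living and takes 1/12.
Rose is living and takes 1/3.

Albert 1/12; Beatrice 1/6; Quentin 1/3; Rose 1/3; Tessa 1/12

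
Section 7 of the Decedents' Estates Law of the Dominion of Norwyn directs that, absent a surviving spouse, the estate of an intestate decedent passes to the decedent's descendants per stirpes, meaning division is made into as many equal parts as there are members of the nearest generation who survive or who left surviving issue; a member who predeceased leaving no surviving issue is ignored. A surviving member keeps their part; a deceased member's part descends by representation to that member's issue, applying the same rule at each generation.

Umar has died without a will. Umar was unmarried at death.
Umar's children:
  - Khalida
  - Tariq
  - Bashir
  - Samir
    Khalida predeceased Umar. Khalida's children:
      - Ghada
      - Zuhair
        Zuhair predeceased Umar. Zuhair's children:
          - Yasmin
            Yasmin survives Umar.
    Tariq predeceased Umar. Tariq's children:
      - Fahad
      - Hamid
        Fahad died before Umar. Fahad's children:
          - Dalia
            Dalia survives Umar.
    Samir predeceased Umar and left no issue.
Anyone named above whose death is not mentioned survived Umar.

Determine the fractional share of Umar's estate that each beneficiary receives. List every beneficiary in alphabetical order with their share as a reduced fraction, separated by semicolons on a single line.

Bashir 1/3; Dalia 1/6; Ghada 1/6; Hamid 1/6; Yasmin 1/6

There is no surviving spouse, so the entire estate passes to Umar's descendants per stirpes.
Samir left no surviving issue, so that branch lapses and is disregarded.
The estate is divided into 3 equal shares of 1/3 among Khalida, Tariq, Bashir.
Khalida predeceased; the 1/3 allotted to Khalida's branch passes to Khalida's issue by representation.
The 1/3 is divided into 2 equal shares of 1/6 among Ghada, Zuhair.
Ghada is living and takes 1/6.
Zuhair predeceased; the 1/6 allotted to Zuhair's branch passes to Zuhair's issue by representation.
Yasmin is the sole taker at this level and receives the full 1/6.
Tariq predeceased; the 1/3 allotted to Tariq's branch passes to Tariq's issue by representation.
The 1/3 is divided into 2 equal shares of 1/6 among Fahad, Hamid.
Fahad predeceased; the 1/6 allotted to Fahad's branch passes to Fahad's issue by representation.
Dalia is the sole taker at this level and receives the full 1/6.
Hamid is living and takes 1/6.
Bashir is living and takes 1/3.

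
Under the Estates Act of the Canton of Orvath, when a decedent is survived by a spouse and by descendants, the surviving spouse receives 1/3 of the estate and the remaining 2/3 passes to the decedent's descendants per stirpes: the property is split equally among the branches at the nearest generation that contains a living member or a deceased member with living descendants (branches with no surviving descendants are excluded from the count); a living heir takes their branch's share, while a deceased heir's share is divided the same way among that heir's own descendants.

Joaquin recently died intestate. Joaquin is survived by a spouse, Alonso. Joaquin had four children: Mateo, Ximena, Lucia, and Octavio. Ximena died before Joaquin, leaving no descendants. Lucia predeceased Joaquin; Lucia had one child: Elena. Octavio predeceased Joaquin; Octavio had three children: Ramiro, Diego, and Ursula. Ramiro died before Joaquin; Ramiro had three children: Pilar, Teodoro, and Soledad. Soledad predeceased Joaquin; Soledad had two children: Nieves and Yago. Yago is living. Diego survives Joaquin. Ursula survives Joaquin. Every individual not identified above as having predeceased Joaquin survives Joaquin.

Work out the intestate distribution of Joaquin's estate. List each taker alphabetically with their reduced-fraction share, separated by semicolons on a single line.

Alonso, as surviving spouse, takes 1/3.
The remaining 2/3 passes to Joaquin's descendants per stirpes.
Ximena left no surviving issue, so that branch lapses and is disregarded.
The 2/3 is divided into 3 equal shares of 2/9 among Mateo, Lucia, Octavio.
Mateo is living and takes 2/9.
Lucia predeceased; the 2/9 allotted to Lucia's branch passes to Lucia's issue by representation.
Elena is the sole taker at this level and receives the full 2/9.
Octavio predeceased; the 2/9 allotted to Octavio's branch passes to Octavio's issue by representation.
The 2/9 is divided into 3 equal shares of 2/27 among Ramiro, Diego, Ursula.
Ramiro predeceased; the 2/27 allotted to Ramiro's branch passes to Ramiro's issue by representation.
The 2/27 is divided into 3 equal shares of 2/81 among Pilar, Teodoro, Soledad.
Pilar is living and takes 2/81.
Teodoro is living and takes 2/81.
Soledad predeceased; the 2/81 allotted to Soledad's branch passes to Soledad's issue by representation.
The 2/81 is divided into 2 equal shares of 1/81 among Nieves, Yago.
Nieves is living and takes 1/81.
Yago is living and takes 1/81.
Diego is living and takes 2/27.
Ursula is living and takes 2/27.

Alonso 1/3; Diego 2/27; Elena 2/9; Mateo 2/9; Nieves 1/81; Pilar 2/81; Teodoro 2/81; Ursula 2/27; Yago 1/81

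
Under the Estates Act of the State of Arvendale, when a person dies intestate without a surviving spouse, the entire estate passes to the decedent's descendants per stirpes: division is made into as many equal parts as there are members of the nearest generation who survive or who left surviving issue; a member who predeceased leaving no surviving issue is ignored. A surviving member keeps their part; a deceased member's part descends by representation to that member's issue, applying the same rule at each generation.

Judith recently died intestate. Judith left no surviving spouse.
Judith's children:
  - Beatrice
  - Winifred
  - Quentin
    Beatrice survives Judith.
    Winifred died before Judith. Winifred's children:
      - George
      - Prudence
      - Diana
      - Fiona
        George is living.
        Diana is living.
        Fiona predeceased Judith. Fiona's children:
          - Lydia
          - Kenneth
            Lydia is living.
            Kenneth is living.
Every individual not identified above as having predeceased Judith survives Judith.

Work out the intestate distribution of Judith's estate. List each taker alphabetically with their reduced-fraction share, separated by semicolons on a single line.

There is no surviving spouse, so the entire estate passes to Judith's descendants per stirpes.
The estate is divided into 3 equal shares of 1/3 among Beatrice, Winifred, Quentin.
Beatrice is living and takes 1/3.
Winifred predeceased; the 1/3 allotted to Winifred's branch passes to Winifred's issue by representation.
The 1/3 is divided into 4 equal shares of 1/12 among George, Prudence, Diana, Fiona.
George is living and takes 1/12.
Prudence is living and takes 1/12.
Diana is living and takes 1/12.
Fiona predeceased; the 1/12 allotted to Fiona's branch passes to Fiona's issue by representation.
The 1/12 is divided into 2 equal shares of 1/24 among Lydia, Kenneth.
Lydia is living and takes 1/24.
Kenneth is living and takes 1/24.
Quentin is living and takes 1/3.

Beatrice 1/3; Diana 1/12; George 1/12; Kenneth 1/24; Lydia 1/24; Prudence 1/12; Quentin 1/3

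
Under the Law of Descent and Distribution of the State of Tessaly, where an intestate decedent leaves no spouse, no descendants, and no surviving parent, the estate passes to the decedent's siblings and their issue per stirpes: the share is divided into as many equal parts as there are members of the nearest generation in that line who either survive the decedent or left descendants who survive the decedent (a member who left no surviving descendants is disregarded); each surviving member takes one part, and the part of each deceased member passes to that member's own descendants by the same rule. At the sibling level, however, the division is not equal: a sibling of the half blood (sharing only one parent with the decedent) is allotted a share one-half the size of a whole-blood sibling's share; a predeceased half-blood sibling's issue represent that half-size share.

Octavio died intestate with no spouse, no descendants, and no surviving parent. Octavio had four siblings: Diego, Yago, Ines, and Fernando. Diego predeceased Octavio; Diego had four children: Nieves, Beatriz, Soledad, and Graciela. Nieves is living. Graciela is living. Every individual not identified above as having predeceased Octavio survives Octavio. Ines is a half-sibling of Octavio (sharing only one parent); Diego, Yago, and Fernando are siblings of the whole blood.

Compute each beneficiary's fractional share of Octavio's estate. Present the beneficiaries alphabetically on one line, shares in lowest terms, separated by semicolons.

No spouse, descendants, or parent survives, so the estate passes to Octavio's siblings per stirpes.
Half-blood siblings count for one-half the weight of whole-blood siblings at the initial division.
Dividing 1 in proportion to weights (total weight 7/2): Diego (weight 1) → 2/7; Yago (weight 1) → 2/7; Ines (weight 1/2) → 1/7; Fernando (weight 1) → 2/7.
Diego predeceased; the 2/7 allotted to Diego's branch passes to Diego's issue by representation.
The 2/7 is divided into 4 equal shares of 1/14 among Nieves, Beatriz, Soledad, Graciela.
Nieves is living and takes 1/14.
Beatriz is living and takes 1/14.
Soledad is living and takes 1/14.
Graciela is living and takes 1/14.
Yago is living and takes 2/7.
Ines is living and takes 1/7.
Fernando is living and takes 2/7.

Beatriz 1/14; Fernando 2/7; Graciela 1/14; Ines 1/7; Nieves 1/14; Soledad 1/14; Yago 2/7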